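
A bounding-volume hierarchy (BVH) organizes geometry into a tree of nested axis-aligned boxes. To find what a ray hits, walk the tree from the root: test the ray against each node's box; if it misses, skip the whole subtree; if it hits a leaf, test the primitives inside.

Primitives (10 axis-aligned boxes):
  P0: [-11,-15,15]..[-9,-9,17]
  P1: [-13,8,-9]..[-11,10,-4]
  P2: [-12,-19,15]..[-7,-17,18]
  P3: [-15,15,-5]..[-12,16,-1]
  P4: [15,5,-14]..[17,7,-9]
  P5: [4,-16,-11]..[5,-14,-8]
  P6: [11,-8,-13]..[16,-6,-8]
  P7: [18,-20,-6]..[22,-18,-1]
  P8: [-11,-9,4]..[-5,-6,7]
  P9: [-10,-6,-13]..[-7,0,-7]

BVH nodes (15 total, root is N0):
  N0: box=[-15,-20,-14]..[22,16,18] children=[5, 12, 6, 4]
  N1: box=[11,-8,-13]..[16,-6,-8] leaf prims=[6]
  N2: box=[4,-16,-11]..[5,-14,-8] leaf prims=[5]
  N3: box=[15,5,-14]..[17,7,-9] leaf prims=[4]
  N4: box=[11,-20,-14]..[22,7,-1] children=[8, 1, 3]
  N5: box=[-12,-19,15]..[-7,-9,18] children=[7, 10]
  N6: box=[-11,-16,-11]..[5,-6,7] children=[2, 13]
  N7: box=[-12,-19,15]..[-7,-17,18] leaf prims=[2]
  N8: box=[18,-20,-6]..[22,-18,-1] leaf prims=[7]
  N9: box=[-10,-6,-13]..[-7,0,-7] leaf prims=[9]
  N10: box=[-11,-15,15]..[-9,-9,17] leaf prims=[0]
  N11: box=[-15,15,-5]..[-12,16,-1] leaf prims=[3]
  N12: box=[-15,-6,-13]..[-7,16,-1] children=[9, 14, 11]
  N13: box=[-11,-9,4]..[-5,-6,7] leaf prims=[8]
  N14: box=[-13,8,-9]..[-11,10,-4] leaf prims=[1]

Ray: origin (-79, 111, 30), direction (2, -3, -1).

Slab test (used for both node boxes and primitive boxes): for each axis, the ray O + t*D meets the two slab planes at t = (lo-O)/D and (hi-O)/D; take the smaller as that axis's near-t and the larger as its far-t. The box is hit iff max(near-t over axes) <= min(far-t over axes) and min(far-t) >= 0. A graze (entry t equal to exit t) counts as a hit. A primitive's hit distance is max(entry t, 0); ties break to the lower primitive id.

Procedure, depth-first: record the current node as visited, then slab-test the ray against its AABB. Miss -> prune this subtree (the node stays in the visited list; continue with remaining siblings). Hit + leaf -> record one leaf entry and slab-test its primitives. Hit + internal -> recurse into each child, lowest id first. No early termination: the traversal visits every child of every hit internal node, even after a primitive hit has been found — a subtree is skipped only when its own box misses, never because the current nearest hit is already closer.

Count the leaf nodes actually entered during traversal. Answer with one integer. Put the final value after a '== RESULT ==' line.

Traverse from the root:
N0 x:[32,101/2] y:[95/3,131/3] z:[12,44] -> hit [32,131/3], descend [4, 5, 6, 12]
  N4 x:[45,101/2] y:[104/3,131/3] z:[31,44] -> miss, prune
  N5 x:[67/2,36] y:[40,130/3] z:[12,15] -> miss, prune
  N6 x:[34,42] y:[39,127/3] z:[23,41] -> hit [39,41], descend [2, 13]
    N2 x:[83/2,42] y:[125/3,127/3] z:[38,41] -> miss, prune
    N13 x:[34,37] y:[39,40] z:[23,26] -> miss, prune
  N12 x:[32,36] y:[95/3,39] z:[31,43] -> hit [32,36], descend [9, 11, 14]
    N9 x:[69/2,36] y:[37,39] z:[37,43] -> miss, prune
    N11 x:[32,67/2] y:[95/3,32] z:[31,35] -> hit [32,32] leaf, test {P3@t=32}
    N14 x:[33,34] y:[101/3,103/3] z:[34,39] -> hit [34,34] leaf, test {P1@t=34}

order=[0, 4, 5, 6, 2, 13, 12, 9, 11, 14]  |boxes|=10  |leaves|=2  hit=P3

== RESULT ==
2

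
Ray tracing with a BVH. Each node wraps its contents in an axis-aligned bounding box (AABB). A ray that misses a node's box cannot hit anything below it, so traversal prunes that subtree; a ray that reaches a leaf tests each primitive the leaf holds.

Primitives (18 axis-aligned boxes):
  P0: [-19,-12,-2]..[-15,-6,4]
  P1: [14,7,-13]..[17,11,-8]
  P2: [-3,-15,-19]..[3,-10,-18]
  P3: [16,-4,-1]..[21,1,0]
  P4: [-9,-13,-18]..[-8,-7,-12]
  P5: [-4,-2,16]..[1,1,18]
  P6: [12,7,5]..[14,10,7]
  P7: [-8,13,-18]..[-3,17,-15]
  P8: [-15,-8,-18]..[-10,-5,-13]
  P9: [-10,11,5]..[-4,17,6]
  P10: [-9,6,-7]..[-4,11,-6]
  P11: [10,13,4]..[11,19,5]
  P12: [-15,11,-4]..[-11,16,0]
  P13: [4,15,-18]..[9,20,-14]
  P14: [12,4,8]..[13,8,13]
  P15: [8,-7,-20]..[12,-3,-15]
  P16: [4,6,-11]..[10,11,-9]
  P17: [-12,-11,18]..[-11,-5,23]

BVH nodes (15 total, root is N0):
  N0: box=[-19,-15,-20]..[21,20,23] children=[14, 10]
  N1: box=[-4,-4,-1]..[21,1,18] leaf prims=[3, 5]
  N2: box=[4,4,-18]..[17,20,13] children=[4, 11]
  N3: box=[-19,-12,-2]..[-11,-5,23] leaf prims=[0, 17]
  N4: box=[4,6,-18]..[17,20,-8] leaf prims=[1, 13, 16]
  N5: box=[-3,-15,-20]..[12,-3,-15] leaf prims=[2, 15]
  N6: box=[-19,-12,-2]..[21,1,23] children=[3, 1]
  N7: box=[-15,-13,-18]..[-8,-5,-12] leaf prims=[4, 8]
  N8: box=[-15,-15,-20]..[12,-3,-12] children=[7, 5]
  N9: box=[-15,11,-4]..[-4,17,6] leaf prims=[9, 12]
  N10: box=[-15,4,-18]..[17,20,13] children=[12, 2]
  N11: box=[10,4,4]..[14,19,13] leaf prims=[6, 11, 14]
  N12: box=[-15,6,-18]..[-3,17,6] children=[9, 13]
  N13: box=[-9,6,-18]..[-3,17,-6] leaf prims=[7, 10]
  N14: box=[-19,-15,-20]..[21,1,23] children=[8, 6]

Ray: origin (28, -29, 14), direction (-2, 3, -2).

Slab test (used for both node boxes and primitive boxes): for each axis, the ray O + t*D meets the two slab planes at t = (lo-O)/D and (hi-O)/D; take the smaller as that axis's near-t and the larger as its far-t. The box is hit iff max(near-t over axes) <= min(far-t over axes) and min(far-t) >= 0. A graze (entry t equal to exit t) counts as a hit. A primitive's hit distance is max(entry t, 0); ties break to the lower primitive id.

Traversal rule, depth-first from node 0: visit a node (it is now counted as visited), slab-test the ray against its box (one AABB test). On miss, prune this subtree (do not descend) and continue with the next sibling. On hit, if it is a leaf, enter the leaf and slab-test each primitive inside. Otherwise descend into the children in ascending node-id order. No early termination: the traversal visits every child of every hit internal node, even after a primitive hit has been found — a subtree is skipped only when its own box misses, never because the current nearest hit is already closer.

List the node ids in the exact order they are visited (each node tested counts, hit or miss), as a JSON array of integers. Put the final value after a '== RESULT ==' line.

Walk:
N0 x:[7/2,47/2] y:[14/3,49/3] z:[-9/2,17] -> hit [14/3,49/3], descend [10, 14]
  N10 x:[11/2,43/2] y:[11,49/3] z:[1/2,16] -> hit [11,16], descend [2, 12]
    N2 x:[11/2,12] y:[11,49/3] z:[1/2,16] -> hit [11,12], descend [4, 11]
      N4 x:[11/2,12] y:[35/3,49/3] z:[11,16] -> hit [35/3,12] leaf, test {P1(miss), P13(miss), P16@t=35/3}
      N11 x:[7,9] y:[11,16] z:[1/2,5] -> miss, prune
    N12 x:[31/2,43/2] y:[35/3,46/3] z:[4,16] -> miss, prune
  N14 x:[7/2,47/2] y:[14/3,10] z:[-9/2,17] -> hit [14/3,10], descend [6, 8]
    N6 x:[7/2,47/2] y:[17/3,10] z:[-9/2,8] -> hit [17/3,8], descend [1, 3]
      N1 x:[7/2,16] y:[25/3,10] z:[-2,15/2] -> miss, prune
      N3 x:[39/2,47/2] y:[17/3,8] z:[-9/2,8] -> miss, prune
    N8 x:[8,43/2] y:[14/3,26/3] z:[13,17] -> miss, prune

order=[0, 10, 2, 4, 11, 12, 14, 6, 1, 3, 8]  |boxes|=11  |leaves|=1  hit=P16

== RESULT ==
[0, 10, 2, 4, 11, 12, 14, 6, 1, 3, 8]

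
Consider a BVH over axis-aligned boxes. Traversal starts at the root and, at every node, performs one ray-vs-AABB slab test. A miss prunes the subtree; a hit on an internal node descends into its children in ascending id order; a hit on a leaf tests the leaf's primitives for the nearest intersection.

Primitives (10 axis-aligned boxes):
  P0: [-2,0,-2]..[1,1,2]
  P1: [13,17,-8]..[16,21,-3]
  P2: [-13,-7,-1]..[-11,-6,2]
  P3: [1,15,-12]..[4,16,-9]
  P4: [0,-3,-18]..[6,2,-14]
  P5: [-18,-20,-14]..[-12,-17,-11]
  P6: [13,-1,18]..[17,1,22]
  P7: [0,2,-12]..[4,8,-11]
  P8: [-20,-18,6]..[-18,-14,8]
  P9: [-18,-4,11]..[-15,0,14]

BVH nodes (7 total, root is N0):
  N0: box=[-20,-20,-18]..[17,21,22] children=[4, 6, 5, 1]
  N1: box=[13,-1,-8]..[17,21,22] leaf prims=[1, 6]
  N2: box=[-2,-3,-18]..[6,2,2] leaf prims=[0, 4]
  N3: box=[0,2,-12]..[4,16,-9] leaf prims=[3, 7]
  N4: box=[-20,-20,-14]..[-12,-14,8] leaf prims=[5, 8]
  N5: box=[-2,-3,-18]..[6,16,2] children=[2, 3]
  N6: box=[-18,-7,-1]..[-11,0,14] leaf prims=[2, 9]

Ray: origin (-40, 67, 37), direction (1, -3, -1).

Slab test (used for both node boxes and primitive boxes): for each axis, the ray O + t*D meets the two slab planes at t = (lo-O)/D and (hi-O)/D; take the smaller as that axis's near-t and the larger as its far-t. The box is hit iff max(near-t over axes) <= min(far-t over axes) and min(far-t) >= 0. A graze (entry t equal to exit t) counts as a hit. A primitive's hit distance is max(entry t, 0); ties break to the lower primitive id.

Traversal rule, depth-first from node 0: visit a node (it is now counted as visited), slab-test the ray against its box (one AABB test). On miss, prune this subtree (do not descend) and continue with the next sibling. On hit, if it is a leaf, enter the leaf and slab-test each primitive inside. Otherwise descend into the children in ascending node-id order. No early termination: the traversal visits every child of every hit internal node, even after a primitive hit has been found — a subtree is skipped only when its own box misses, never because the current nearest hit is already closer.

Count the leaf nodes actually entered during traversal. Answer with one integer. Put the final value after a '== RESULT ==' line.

Traverse from the root:
N0 x:[20,57] y:[46/3,29] z:[15,55] -> hit [20,29], descend [1, 4, 5, 6]
  N1 x:[53,57] y:[46/3,68/3] z:[15,45] -> miss, prune
  N4 x:[20,28] y:[27,29] z:[29,51] -> miss, prune
  N5 x:[38,46] y:[17,70/3] z:[35,55] -> miss, prune
  N6 x:[22,29] y:[67/3,74/3] z:[23,38] -> hit [23,74/3] leaf, test {P2(miss), P9@t=23}

Visited [0, 1, 4, 5, 6]. Tests: 5 box, 1 leaf. Nearest: P9.

== RESULT ==
1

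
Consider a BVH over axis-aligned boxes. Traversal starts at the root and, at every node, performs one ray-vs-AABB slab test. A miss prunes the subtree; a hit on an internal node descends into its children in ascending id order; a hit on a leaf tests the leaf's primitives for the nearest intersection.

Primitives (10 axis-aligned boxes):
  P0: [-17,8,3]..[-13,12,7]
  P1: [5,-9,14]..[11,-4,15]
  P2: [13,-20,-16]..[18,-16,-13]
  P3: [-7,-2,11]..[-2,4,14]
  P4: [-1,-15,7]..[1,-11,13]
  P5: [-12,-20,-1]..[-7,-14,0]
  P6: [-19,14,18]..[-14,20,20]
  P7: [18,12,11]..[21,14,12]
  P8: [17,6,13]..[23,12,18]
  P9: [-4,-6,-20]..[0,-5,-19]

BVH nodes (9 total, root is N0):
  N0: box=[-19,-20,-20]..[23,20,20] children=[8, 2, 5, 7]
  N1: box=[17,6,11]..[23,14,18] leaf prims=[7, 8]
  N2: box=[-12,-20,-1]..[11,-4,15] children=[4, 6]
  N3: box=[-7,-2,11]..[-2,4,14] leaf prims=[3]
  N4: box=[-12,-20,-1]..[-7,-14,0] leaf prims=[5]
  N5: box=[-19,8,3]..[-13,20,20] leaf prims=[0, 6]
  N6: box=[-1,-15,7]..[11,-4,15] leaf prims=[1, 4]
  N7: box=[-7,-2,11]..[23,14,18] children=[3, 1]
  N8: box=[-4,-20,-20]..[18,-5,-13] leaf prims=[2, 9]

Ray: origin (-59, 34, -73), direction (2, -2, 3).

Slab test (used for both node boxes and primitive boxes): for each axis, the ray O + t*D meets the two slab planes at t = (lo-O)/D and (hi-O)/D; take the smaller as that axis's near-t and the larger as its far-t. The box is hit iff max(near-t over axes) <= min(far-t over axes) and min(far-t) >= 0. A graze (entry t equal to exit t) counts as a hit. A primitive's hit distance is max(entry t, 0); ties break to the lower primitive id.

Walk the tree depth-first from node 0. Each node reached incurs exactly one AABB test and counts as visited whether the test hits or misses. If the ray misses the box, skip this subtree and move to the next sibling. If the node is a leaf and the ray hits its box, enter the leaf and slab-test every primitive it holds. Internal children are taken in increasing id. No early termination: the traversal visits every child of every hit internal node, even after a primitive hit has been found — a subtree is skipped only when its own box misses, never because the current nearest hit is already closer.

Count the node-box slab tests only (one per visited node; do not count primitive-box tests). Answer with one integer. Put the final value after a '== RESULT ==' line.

Traverse from the root:
N0 x:[20,41] y:[7,27] z:[53/3,31] -> hit [20,27], descend [2, 5, 7, 8]
  N2 x:[47/2,35] y:[19,27] z:[24,88/3] -> hit [24,27], descend [4, 6]
    N4 x:[47/2,26] y:[24,27] z:[24,73/3] -> hit [24,73/3] leaf, test {P5@t=24}
    N6 x:[29,35] y:[19,49/2] z:[80/3,88/3] -> miss, prune
  N5 x:[20,23] y:[7,13] z:[76/3,31] -> miss, prune
  N7 x:[26,41] y:[10,18] z:[28,91/3] -> miss, prune
  N8 x:[55/2,77/2] y:[39/2,27] z:[53/3,20] -> miss, prune

Visited [0, 2, 4, 6, 5, 7, 8]. Tests: 7 box, 1 leaf. Nearest: P5.

== RESULT ==
7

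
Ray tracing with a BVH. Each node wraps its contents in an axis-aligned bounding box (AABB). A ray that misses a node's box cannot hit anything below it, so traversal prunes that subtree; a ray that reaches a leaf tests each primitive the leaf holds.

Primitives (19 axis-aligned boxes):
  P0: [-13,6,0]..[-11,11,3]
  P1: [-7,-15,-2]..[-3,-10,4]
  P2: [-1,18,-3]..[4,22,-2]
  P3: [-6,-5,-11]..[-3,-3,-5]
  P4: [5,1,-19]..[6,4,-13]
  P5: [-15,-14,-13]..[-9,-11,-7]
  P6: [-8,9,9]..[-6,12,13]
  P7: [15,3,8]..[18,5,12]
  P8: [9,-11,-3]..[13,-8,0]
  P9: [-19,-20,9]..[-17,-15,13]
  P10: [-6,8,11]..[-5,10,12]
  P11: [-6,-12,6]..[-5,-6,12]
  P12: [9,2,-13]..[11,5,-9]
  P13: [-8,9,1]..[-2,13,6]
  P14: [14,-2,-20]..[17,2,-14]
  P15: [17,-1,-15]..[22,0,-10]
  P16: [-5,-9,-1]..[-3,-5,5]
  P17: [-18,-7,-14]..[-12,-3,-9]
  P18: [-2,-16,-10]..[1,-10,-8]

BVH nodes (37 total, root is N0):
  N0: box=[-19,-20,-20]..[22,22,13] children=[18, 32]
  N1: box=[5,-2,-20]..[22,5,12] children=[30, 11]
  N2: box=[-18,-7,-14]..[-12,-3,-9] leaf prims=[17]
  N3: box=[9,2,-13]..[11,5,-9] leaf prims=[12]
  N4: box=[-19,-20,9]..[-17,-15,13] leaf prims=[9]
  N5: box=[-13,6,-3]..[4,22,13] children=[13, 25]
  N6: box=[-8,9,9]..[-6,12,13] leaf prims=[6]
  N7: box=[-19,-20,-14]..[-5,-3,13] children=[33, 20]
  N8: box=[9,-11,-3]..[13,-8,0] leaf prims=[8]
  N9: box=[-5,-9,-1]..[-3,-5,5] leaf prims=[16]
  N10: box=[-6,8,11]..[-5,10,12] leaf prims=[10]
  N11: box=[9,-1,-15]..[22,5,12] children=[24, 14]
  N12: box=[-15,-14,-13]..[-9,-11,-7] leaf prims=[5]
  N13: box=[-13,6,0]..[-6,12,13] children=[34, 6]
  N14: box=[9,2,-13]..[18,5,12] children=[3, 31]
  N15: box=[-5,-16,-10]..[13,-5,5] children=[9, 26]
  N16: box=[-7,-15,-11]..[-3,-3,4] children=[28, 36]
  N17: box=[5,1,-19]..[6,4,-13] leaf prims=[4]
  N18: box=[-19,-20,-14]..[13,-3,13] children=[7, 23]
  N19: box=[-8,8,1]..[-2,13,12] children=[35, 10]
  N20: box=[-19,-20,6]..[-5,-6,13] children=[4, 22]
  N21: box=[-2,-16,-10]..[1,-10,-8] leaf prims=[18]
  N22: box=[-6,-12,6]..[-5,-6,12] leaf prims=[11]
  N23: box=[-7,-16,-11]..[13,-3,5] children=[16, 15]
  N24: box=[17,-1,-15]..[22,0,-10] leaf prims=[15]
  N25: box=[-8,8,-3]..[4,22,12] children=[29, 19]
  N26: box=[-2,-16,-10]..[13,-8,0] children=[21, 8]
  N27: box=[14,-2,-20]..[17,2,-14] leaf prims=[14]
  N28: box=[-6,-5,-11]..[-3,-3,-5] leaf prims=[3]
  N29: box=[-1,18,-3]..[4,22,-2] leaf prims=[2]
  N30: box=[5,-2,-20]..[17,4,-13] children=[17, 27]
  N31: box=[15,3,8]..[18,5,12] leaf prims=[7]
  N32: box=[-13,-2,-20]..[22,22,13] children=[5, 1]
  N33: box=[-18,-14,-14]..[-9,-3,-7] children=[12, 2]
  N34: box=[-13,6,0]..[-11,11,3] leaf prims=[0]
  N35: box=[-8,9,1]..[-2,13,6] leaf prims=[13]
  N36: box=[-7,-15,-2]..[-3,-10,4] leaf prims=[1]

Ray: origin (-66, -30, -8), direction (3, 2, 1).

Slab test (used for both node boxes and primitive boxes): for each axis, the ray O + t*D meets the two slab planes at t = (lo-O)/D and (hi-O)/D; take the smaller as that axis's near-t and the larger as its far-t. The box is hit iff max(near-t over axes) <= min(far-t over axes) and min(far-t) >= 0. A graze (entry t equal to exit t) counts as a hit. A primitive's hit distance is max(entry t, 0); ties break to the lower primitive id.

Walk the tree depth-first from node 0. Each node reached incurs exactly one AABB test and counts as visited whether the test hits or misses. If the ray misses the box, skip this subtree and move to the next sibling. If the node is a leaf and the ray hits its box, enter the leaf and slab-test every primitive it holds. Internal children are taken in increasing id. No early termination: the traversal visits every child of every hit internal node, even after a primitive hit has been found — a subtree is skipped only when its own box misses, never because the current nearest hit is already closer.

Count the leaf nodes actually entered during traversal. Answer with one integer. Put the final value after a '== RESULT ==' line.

Trace the traversal:
N0 x:[47/3,88/3] y:[5,26] z:[-12,21] -> hit [47/3,21], descend [18, 32]
  N18 x:[47/3,79/3] y:[5,27/2] z:[-6,21] -> miss, prune
  N32 x:[53/3,88/3] y:[14,26] z:[-12,21] -> hit [53/3,21], descend [1, 5]
    N1 x:[71/3,88/3] y:[14,35/2] z:[-12,20] -> miss, prune
    N5 x:[53/3,70/3] y:[18,26] z:[5,21] -> hit [18,21], descend [13, 25]
      N13 x:[53/3,20] y:[18,21] z:[8,21] -> hit [18,20], descend [6, 34]
        N6 x:[58/3,20] y:[39/2,21] z:[17,21] -> hit [39/2,20] leaf, test {P6@t=39/2}
        N34 x:[53/3,55/3] y:[18,41/2] z:[8,11] -> miss, prune
      N25 x:[58/3,70/3] y:[19,26] z:[5,20] -> hit [58/3,20], descend [19, 29]
        N19 x:[58/3,64/3] y:[19,43/2] z:[9,20] -> hit [58/3,20], descend [10, 35]
          N10 x:[20,61/3] y:[19,20] z:[19,20] -> hit [20,20] leaf, test {P10@t=20}
          N35 x:[58/3,64/3] y:[39/2,43/2] z:[9,14] -> miss, prune
        N29 x:[65/3,70/3] y:[24,26] z:[5,6] -> miss, prune

13 AABB tests over nodes [0, 18, 32, 1, 5, 13, 6, 34, 25, 19, 10, 35, 29]; 2 leaves entered; closest P6.

== RESULT ==
2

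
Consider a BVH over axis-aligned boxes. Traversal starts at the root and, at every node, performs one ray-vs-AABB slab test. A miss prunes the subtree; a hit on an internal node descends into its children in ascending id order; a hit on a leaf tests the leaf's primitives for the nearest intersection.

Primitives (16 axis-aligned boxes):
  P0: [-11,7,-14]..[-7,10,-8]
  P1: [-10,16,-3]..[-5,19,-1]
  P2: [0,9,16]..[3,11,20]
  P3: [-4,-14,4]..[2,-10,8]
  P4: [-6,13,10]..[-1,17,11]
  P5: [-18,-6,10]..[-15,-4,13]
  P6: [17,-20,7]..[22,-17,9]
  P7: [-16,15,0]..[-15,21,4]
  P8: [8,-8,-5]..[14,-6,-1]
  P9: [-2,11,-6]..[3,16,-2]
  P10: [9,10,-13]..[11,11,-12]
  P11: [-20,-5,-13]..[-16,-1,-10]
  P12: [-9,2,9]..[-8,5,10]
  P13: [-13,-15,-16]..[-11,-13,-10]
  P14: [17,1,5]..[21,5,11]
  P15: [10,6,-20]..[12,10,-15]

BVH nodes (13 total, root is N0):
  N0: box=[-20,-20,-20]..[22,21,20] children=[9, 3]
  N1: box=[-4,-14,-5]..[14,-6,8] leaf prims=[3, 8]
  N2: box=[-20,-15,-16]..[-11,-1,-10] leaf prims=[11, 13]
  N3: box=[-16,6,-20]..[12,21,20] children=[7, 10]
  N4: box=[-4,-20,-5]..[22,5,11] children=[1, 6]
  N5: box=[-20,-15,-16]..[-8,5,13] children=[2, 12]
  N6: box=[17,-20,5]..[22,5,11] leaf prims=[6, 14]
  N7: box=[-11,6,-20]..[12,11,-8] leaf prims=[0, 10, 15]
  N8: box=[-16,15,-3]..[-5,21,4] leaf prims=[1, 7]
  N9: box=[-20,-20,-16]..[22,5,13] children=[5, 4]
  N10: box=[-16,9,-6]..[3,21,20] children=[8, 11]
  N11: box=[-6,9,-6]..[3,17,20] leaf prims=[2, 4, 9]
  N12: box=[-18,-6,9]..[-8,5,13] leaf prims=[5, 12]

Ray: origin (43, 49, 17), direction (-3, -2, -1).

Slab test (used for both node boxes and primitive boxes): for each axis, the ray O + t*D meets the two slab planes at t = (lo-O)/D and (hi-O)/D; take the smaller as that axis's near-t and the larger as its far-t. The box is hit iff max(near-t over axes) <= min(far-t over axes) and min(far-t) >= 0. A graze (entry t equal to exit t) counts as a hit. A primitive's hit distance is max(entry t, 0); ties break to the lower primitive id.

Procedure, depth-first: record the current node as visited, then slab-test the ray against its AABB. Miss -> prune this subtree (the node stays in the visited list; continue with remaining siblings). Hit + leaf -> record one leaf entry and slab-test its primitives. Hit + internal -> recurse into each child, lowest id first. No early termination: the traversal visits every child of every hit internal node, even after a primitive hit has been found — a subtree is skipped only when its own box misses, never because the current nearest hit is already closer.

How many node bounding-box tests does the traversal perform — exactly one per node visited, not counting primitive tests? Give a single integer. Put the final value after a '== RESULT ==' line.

Walk:
N0 x:[7,21] y:[14,69/2] z:[-3,37] -> hit [14,21], descend [3, 9]
  N3 x:[31/3,59/3] y:[14,43/2] z:[-3,37] -> hit [14,59/3], descend [7, 10]
    N7 x:[31/3,18] y:[19,43/2] z:[25,37] -> miss, prune
    N10 x:[40/3,59/3] y:[14,20] z:[-3,23] -> hit [14,59/3], descend [8, 11]
      N8 x:[16,59/3] y:[14,17] z:[13,20] -> hit [16,17] leaf, test {P1(miss), P7(miss)}
      N11 x:[40/3,49/3] y:[16,20] z:[-3,23] -> hit [16,49/3] leaf, test {P2(miss), P4(miss), P9(miss)}
  N9 x:[7,21] y:[22,69/2] z:[4,33] -> miss, prune

Visited [0, 3, 7, 10, 8, 11, 9]. Tests: 7 box, 2 leaf. Nearest: miss.

== RESULT ==
7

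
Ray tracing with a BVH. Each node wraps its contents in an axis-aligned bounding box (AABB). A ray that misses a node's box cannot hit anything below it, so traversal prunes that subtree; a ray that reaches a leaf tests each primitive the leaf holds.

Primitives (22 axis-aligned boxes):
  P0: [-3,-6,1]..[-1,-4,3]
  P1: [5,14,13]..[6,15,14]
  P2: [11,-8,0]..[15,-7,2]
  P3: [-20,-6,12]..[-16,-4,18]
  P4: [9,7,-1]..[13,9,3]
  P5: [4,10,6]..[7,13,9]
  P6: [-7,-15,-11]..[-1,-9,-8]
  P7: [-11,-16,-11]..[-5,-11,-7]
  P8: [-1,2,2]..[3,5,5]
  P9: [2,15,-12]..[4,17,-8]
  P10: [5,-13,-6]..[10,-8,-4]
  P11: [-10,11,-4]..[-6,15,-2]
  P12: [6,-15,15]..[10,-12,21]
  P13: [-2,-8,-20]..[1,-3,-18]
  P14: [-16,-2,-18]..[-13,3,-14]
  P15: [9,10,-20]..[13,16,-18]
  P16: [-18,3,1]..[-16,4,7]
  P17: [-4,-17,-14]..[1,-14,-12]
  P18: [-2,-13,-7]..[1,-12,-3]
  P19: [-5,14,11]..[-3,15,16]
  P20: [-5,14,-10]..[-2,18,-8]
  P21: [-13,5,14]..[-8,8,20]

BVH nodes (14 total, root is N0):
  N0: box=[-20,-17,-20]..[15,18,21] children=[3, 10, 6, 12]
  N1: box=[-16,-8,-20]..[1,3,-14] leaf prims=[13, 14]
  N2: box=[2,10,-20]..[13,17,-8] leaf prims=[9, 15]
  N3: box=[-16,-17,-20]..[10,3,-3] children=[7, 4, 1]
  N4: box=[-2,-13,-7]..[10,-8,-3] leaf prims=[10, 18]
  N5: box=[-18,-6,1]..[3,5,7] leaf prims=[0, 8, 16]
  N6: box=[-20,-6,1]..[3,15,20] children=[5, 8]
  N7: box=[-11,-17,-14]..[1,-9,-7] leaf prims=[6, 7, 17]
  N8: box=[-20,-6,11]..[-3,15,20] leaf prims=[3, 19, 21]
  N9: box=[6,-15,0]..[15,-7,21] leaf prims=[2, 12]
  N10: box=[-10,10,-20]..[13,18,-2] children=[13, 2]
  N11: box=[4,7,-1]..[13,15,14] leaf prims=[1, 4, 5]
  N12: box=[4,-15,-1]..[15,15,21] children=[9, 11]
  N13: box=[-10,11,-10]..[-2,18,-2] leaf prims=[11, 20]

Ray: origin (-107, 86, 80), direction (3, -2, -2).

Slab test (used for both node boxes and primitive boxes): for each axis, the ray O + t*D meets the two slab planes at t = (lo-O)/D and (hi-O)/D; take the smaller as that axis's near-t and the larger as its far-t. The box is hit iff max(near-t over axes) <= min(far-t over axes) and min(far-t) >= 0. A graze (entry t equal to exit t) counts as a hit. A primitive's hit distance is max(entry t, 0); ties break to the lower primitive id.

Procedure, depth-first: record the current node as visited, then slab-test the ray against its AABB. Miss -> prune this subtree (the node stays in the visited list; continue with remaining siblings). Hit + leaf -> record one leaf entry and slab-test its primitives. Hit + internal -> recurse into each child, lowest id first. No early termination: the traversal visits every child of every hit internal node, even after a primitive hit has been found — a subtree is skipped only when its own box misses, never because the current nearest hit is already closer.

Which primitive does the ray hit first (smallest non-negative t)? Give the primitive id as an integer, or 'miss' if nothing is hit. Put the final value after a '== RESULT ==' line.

Traverse from the root:
N0 x:[29,122/3] y:[34,103/2] z:[59/2,50] -> hit [34,122/3], descend [3, 6, 10, 12]
  N3 x:[91/3,39] y:[83/2,103/2] z:[83/2,50] -> miss, prune
  N6 x:[29,110/3] y:[71/2,46] z:[30,79/2] -> hit [71/2,110/3], descend [5, 8]
    N5 x:[89/3,110/3] y:[81/2,46] z:[73/2,79/2] -> miss, prune
    N8 x:[29,104/3] y:[71/2,46] z:[30,69/2] -> miss, prune
  N10 x:[97/3,40] y:[34,38] z:[41,50] -> miss, prune
  N12 x:[37,122/3] y:[71/2,101/2] z:[59/2,81/2] -> hit [37,81/2], descend [9, 11]
    N9 x:[113/3,122/3] y:[93/2,101/2] z:[59/2,40] -> miss, prune
    N11 x:[37,40] y:[71/2,79/2] z:[33,81/2] -> hit [37,79/2] leaf, test {P1(miss), P4@t=116/3, P5@t=37}

9 AABB tests over nodes [0, 3, 6, 5, 8, 10, 12, 9, 11]; 1 leaf entered; closest P5.

== RESULT ==
5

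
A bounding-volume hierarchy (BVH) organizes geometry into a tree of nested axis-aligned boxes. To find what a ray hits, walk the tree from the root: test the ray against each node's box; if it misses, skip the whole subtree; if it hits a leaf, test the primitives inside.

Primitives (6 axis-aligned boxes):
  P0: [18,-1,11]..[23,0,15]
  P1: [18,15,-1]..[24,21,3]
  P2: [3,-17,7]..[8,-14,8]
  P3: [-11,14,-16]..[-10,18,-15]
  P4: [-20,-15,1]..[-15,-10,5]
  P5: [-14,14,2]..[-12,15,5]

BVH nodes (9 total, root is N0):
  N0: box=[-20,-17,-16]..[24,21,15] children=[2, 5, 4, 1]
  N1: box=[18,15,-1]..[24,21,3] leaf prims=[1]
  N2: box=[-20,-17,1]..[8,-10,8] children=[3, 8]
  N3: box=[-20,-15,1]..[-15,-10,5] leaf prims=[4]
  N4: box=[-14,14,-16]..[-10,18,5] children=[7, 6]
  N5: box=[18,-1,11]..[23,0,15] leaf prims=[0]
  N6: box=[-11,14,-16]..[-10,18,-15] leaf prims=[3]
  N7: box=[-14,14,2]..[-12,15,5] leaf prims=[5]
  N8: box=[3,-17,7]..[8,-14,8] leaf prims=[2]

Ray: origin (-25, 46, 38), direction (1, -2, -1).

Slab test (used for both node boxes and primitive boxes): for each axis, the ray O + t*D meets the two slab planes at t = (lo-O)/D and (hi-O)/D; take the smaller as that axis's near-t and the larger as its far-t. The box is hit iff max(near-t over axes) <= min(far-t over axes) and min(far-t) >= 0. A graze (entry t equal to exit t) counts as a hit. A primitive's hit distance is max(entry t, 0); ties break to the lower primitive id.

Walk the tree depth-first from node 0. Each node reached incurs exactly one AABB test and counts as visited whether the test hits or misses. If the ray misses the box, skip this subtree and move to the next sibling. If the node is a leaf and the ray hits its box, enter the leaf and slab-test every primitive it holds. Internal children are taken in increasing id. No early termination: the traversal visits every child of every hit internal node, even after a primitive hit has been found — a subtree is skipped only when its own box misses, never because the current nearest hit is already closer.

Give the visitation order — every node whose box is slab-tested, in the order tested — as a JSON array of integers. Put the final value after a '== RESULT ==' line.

Trace the traversal:
N0 x:[5,49] y:[25/2,63/2] z:[23,54] -> hit [23,63/2], descend [1, 2, 4, 5]
  N1 x:[43,49] y:[25/2,31/2] z:[35,39] -> miss, prune
  N2 x:[5,33] y:[28,63/2] z:[30,37] -> hit [30,63/2], descend [3, 8]
    N3 x:[5,10] y:[28,61/2] z:[33,37] -> miss, prune
    N8 x:[28,33] y:[30,63/2] z:[30,31] -> hit [30,31] leaf, test {P2@t=30}
  N4 x:[11,15] y:[14,16] z:[33,54] -> miss, prune
  N5 x:[43,48] y:[23,47/2] z:[23,27] -> miss, prune

order=[0, 1, 2, 3, 8, 4, 5]  |boxes|=7  |leaves|=1  hit=P2

== RESULT ==
[0, 1, 2, 3, 8, 4, 5]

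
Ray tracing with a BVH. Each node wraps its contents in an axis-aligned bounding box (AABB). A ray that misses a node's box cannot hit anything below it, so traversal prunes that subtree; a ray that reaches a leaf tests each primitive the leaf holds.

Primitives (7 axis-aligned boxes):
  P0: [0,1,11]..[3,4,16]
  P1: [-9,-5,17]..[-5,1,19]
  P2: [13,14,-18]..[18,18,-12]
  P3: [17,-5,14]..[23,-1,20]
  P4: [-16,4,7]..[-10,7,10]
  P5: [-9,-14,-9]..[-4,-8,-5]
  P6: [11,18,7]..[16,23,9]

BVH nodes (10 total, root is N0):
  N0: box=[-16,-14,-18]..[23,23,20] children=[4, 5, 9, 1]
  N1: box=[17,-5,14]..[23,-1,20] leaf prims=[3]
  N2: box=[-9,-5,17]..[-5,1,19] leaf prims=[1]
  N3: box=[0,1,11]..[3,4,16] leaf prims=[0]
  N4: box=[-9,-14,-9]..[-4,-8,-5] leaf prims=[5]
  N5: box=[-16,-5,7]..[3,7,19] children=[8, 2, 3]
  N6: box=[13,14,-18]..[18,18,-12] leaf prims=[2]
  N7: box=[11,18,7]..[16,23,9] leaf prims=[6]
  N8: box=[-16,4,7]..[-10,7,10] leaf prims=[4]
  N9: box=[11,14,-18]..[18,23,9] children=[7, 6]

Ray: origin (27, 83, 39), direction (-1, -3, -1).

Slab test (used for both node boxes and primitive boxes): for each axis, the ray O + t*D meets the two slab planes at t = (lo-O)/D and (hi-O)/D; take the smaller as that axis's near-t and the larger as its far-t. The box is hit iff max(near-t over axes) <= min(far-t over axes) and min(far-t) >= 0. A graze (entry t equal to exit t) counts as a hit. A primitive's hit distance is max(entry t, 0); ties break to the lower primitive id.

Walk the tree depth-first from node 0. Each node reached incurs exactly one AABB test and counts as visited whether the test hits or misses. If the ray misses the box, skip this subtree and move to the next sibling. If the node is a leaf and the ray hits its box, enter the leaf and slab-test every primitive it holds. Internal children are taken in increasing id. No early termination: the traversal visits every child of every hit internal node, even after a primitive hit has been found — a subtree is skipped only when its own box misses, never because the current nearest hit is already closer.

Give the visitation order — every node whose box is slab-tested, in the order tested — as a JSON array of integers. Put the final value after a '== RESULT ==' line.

Trace the traversal:
N0 x:[4,43] y:[20,97/3] z:[19,57] -> hit [20,97/3], descend [1, 4, 5, 9]
  N1 x:[4,10] y:[28,88/3] z:[19,25] -> miss, prune
  N4 x:[31,36] y:[91/3,97/3] z:[44,48] -> miss, prune
  N5 x:[24,43] y:[76/3,88/3] z:[20,32] -> hit [76/3,88/3], descend [2, 3, 8]
    N2 x:[32,36] y:[82/3,88/3] z:[20,22] -> miss, prune
    N3 x:[24,27] y:[79/3,82/3] z:[23,28] -> hit [79/3,27] leaf, test {P0@t=79/3}
    N8 x:[37,43] y:[76/3,79/3] z:[29,32] -> miss, prune
  N9 x:[9,16] y:[20,23] z:[30,57] -> miss, prune

Visited [0, 1, 4, 5, 2, 3, 8, 9]. Tests: 8 box, 1 leaf. Nearest: P0.

== RESULT ==
[0, 1, 4, 5, 2, 3, 8, 9]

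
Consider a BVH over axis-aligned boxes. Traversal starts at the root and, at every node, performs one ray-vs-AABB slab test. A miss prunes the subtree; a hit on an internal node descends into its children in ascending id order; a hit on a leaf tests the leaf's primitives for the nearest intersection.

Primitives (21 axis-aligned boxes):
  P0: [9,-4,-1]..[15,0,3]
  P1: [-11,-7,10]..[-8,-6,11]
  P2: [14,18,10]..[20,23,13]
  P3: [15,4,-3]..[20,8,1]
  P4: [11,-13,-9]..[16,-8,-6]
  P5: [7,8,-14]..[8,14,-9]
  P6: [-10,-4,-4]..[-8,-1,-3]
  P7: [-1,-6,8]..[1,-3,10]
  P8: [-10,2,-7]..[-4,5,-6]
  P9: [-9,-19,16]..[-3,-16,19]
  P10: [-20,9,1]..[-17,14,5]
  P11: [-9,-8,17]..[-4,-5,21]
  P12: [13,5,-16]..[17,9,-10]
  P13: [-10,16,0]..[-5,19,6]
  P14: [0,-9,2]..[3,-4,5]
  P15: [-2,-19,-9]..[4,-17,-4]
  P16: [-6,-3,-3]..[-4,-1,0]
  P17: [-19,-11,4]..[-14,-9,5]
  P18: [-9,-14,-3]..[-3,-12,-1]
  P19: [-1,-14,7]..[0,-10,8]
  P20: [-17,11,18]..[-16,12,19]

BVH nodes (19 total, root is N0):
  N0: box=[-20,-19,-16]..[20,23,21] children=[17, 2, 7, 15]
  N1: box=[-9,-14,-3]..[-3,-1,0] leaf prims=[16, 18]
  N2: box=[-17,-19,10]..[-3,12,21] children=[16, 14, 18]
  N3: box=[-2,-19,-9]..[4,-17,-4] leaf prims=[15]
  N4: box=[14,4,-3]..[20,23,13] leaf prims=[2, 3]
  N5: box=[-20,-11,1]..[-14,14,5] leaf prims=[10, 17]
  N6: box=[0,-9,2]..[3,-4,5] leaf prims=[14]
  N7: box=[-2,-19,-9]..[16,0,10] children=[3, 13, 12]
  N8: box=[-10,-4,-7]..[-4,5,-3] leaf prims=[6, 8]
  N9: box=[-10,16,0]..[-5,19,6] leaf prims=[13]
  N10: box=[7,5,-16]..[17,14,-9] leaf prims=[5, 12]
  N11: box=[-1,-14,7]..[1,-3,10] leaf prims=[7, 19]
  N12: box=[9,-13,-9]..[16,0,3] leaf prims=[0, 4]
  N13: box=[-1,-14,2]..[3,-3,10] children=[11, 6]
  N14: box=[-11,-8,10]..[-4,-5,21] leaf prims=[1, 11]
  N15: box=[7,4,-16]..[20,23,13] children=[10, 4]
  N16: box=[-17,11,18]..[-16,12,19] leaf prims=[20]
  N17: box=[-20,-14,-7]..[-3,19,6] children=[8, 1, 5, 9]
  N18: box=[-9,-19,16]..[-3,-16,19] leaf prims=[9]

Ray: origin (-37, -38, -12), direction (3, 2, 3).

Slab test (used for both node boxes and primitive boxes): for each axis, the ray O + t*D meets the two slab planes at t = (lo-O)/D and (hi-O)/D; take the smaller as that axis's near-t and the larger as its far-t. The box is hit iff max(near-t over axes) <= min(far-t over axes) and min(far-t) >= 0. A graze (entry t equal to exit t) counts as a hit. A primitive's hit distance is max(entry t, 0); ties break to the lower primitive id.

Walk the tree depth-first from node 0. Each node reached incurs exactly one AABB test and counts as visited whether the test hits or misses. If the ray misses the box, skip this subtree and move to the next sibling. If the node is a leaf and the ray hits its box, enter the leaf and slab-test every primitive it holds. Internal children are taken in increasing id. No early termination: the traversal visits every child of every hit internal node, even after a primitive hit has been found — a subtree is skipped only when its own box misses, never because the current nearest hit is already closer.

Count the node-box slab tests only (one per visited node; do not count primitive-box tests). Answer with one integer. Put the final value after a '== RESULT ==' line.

Trace the traversal:
N0 x:[17/3,19] y:[19/2,61/2] z:[-4/3,11] -> hit [19/2,11], descend [2, 7, 15, 17]
  N2 x:[20/3,34/3] y:[19/2,25] z:[22/3,11] -> hit [19/2,11], descend [14, 16, 18]
    N14 x:[26/3,11] y:[15,33/2] z:[22/3,11] -> miss, prune
    N16 x:[20/3,7] y:[49/2,25] z:[10,31/3] -> miss, prune
    N18 x:[28/3,34/3] y:[19/2,11] z:[28/3,31/3] -> hit [19/2,31/3] leaf, test {P9@t=19/2}
  N7 x:[35/3,53/3] y:[19/2,19] z:[1,22/3] -> miss, prune
  N15 x:[44/3,19] y:[21,61/2] z:[-4/3,25/3] -> miss, prune
  N17 x:[17/3,34/3] y:[12,57/2] z:[5/3,6] -> miss, prune

order=[0, 2, 14, 16, 18, 7, 15, 17]  |boxes|=8  |leaves|=1  hit=P9

== RESULT ==
8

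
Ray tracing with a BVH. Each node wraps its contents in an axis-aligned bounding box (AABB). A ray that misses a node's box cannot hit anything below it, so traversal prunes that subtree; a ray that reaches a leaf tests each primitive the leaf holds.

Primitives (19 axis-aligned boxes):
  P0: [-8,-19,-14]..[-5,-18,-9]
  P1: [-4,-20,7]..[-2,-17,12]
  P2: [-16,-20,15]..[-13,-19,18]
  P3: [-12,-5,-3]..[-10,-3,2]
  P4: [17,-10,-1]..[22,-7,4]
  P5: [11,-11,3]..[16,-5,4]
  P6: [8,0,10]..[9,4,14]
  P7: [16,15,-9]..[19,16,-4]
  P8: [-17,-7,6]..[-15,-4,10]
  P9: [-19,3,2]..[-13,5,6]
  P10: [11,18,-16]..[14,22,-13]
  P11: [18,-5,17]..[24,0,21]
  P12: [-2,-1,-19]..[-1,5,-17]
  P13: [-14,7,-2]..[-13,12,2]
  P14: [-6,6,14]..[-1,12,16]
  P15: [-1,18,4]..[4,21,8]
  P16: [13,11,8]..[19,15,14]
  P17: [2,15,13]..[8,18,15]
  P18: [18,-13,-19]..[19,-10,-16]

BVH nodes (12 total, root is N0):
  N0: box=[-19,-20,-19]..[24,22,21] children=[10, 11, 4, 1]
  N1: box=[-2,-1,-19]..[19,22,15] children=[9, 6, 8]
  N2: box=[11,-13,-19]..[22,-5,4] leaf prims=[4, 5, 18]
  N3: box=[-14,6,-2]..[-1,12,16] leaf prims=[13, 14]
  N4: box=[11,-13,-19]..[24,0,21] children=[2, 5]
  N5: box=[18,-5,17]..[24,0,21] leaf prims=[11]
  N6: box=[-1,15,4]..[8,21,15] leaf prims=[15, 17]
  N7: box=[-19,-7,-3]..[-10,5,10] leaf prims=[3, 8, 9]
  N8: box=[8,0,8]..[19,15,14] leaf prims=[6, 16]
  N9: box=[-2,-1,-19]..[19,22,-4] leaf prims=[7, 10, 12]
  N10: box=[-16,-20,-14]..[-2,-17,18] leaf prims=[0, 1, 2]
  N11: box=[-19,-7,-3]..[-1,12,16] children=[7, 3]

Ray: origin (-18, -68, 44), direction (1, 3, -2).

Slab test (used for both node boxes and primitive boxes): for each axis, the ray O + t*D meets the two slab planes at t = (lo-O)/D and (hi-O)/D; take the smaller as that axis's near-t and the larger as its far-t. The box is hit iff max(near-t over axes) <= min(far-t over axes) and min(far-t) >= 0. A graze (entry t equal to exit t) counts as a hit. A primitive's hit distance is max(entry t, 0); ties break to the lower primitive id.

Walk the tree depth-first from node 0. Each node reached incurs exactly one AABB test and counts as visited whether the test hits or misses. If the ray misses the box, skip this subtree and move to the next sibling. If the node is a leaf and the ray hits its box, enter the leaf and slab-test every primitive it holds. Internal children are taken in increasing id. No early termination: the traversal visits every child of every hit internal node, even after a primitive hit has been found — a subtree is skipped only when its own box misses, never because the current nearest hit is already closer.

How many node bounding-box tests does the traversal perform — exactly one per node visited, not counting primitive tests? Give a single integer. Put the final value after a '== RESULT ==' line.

Walk:
N0 x:[-1,42] y:[16,30] z:[23/2,63/2] -> hit [16,30], descend [1, 4, 10, 11]
  N1 x:[16,37] y:[67/3,30] z:[29/2,63/2] -> hit [67/3,30], descend [6, 8, 9]
    N6 x:[17,26] y:[83/3,89/3] z:[29/2,20] -> miss, prune
    N8 x:[26,37] y:[68/3,83/3] z:[15,18] -> miss, prune
    N9 x:[16,37] y:[67/3,30] z:[24,63/2] -> hit [24,30] leaf, test {P7(miss), P10@t=29, P12(miss)}
  N4 x:[29,42] y:[55/3,68/3] z:[23/2,63/2] -> miss, prune
  N10 x:[2,16] y:[16,17] z:[13,29] -> hit [16,16] leaf, test {P0(miss), P1@t=16, P2(miss)}
  N11 x:[-1,17] y:[61/3,80/3] z:[14,47/2] -> miss, prune

Visited [0, 1, 6, 8, 9, 4, 10, 11]. Tests: 8 box, 2 leaf. Nearest: P1.

== RESULT ==
8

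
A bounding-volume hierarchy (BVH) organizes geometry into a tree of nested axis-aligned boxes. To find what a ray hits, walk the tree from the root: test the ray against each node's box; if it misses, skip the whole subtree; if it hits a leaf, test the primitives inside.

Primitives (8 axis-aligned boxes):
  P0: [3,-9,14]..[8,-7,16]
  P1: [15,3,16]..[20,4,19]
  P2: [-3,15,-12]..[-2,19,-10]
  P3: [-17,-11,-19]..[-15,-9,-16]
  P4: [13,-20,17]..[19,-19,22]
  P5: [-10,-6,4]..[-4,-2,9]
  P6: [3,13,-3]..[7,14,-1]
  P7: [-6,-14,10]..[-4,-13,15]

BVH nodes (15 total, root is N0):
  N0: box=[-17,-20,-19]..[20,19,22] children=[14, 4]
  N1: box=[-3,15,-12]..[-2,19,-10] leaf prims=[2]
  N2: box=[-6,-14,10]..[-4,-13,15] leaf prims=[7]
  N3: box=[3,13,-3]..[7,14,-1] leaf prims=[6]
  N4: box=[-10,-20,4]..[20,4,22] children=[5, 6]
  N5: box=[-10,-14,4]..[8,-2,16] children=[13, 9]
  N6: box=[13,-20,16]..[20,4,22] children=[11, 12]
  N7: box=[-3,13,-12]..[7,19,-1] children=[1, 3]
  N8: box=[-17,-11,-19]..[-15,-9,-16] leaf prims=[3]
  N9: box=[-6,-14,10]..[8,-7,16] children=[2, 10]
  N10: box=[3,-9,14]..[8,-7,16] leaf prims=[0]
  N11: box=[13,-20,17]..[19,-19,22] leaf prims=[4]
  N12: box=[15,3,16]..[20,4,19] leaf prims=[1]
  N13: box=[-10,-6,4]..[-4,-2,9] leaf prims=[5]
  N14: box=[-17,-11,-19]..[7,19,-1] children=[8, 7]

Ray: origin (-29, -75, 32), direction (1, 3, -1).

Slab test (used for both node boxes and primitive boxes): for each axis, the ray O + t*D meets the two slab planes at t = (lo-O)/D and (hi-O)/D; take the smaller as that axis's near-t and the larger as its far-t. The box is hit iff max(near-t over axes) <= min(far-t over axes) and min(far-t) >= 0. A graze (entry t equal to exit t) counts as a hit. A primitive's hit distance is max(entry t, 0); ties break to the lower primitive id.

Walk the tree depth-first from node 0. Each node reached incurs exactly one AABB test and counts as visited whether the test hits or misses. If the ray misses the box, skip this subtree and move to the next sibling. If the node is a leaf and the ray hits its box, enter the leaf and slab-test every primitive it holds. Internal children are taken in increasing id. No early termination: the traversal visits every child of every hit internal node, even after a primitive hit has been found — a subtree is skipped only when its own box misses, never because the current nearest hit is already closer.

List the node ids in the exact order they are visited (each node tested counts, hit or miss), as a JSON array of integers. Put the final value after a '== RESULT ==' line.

Trace the traversal:
N0 x:[12,49] y:[55/3,94/3] z:[10,51] -> hit [55/3,94/3], descend [4, 14]
  N4 x:[19,49] y:[55/3,79/3] z:[10,28] -> hit [19,79/3], descend [5, 6]
    N5 x:[19,37] y:[61/3,73/3] z:[16,28] -> hit [61/3,73/3], descend [9, 13]
      N9 x:[23,37] y:[61/3,68/3] z:[16,22] -> miss, prune
      N13 x:[19,25] y:[23,73/3] z:[23,28] -> hit [23,73/3] leaf, test {P5@t=23}
    N6 x:[42,49] y:[55/3,79/3] z:[10,16] -> miss, prune
  N14 x:[12,36] y:[64/3,94/3] z:[33,51] -> miss, prune

Summary -> nodes [0, 4, 5, 9, 13, 6, 14]; box-tests=7; leaf-entries=1; first=P5

== RESULT ==
[0, 4, 5, 9, 13, 6, 14]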